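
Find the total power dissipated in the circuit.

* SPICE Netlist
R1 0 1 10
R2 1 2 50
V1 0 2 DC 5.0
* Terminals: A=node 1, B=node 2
Nodal analysis, taking node 2 as the 0 V reference.
Source V1 fixes V_0 = 5 V.
KCL at each unknown node (sum of currents leaving = 0; resistances in Ω):
  Node 1: (V_1 - 5)/10 + (V_1 - 0)/50 = 0
Collecting terms: 0.12 × V_1 = 0.5  =>  V_1 = 4.167 V
Power in each resistor, P = (ΔV)²/R:
  P_R1 = (5 - 4.167)²/10 = 0.06944 W
  P_R2 = (4.167 - 0)²/50 = 0.3472 W
P_total = P_R1 + P_R2 = 0.4167 W

Final answer: 0.4167 W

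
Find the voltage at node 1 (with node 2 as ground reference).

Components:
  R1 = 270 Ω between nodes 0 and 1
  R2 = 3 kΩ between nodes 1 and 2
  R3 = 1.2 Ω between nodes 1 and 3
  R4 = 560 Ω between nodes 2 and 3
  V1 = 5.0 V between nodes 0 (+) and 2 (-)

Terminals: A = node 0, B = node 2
Nodal analysis, taking node 2 as the 0 V reference.
Source V1 fixes V_0 = 5 V.
KCL at each unknown node (sum of currents leaving = 0; resistances in Ω):
  Node 1: (V_1 - 5)/270 + (V_1 - 0)/3000 + (V_1 - V_3)/1.2 = 0
  Node 3: (V_3 - V_1)/1.2 + (V_3 - 0)/560 = 0
Collecting terms (coefficients in siemens):
  0.8374·V_1 - 0.8333·V_3 = 0.01852
  0.8351·V_3 - 0.8333·V_1 = 0
Determinant D = (0.8374)(0.8351) - (-0.8333)(-0.8333) = 0.00486
V_1 = [(0.01852)(0.8351) - (-0.8333)(0)]/D = 3.182 V
V_3 = [(0.8374)(0) - (0.01852)(-0.8333)]/D = 3.176 V
The requested potential is V_1 = 3.182 V.

Final answer: V_1 = 3.182 V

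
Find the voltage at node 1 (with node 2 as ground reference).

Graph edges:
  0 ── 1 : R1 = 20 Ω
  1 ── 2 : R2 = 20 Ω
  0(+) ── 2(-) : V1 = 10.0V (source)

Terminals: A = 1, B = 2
Nodal analysis, taking node 2 as the 0 V reference.
Source V1 fixes V_0 = 10 V.
KCL at each unknown node (sum of currents leaving = 0; resistances in Ω):
  Node 1: (V_1 - 10)/20 + (V_1 - 0)/20 = 0
Collecting terms: 0.1 × V_1 = 0.5  =>  V_1 = 5 V
The requested potential is V_1 = 5 V.

Final answer: V_1 = 5 V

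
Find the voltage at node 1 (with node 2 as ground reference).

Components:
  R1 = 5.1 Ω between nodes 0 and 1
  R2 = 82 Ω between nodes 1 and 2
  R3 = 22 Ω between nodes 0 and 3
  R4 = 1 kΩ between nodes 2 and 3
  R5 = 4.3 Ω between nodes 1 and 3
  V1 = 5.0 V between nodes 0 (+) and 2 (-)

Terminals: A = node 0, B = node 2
Nodal analysis, taking node 2 as the 0 V reference.
Source V1 fixes V_0 = 5 V.
KCL at each unknown node (sum of currents leaving = 0; resistances in Ω):
  Node 1: (V_1 - 5)/5.1 + (V_1 - 0)/82 + (V_1 - V_3)/4.3 = 0
  Node 3: (V_3 - 5)/22 + (V_3 - 0)/1000 + (V_3 - V_1)/4.3 = 0
Collecting terms (coefficients in siemens):
  0.4408·V_1 - 0.2326·V_3 = 0.9804
  0.279·V_3 - 0.2326·V_1 = 0.2273
Determinant D = (0.4408)(0.279) - (-0.2326)(-0.2326) = 0.06891
V_1 = [(0.9804)(0.279) - (-0.2326)(0.2273)]/D = 4.736 V
V_3 = [(0.4408)(0.2273) - (0.9804)(-0.2326)]/D = 4.762 V
The requested potential is V_1 = 4.736 V.

Final answer: V_1 = 4.736 V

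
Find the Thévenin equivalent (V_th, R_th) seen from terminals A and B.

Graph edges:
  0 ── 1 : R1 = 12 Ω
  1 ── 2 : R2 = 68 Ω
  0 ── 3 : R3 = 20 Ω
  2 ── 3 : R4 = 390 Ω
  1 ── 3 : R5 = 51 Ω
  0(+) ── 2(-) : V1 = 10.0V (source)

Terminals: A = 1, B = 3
Step 1 — V_th is the open-circuit voltage V_A - V_B (nothing connected across the terminals).
Nodal analysis, taking node 2 as the 0 V reference.
Source V1 fixes V_0 = 10 V.
KCL at each unknown node (sum of currents leaving = 0; resistances in Ω):
  Node 1: (V_1 - 10)/12 + (V_1 - 0)/68 + (V_1 - V_3)/51 = 0
  Node 3: (V_3 - 10)/20 + (V_3 - 0)/390 + (V_3 - V_1)/51 = 0
Collecting terms (coefficients in siemens):
  0.1176·V_1 - 0.01961·V_3 = 0.8333
  0.07217·V_3 - 0.01961·V_1 = 0.5
Determinant D = (0.1176)(0.07217) - (-0.01961)(-0.01961) = 0.008106
V_1 = [(0.8333)(0.07217) - (-0.01961)(0.5)]/D = 8.629 V
V_3 = [(0.1176)(0.5) - (0.8333)(-0.01961)]/D = 9.272 V
V_th = V_1 - V_3 = 8.629 - 9.272 = -0.6435 V
Step 2 — R_th: zero the source — replace V1 by a short circuit (node 2 merges into node 0) — and find the resistance seen between A (node 1) and B (node 3).
Reduce the network between node 1 (A) and node 3 (B) by series/parallel combination:
  Rp1 = R1 ‖ R2 (parallel, both between nodes 0 and 1) = 1/(1/12 + 1/68) = 10.2 Ω
  Rp2 = R3 ‖ R4 (parallel, both between nodes 0 and 3) = 1/(1/20 + 1/390) = 19.02 Ω
  Rs1 = Rp1 + Rp2 (series, joined only at node 0) = 10.2 + 19.02 = 29.22 Ω
  Rp3 = R5 ‖ Rs1 (parallel, both between nodes 1 and 3) = 1/(1/51 + 1/29.22) = 18.58 Ω
R_th = 18.58 Ω

Final answer: V_th = -0.6435 V, R_th = 18.58 Ω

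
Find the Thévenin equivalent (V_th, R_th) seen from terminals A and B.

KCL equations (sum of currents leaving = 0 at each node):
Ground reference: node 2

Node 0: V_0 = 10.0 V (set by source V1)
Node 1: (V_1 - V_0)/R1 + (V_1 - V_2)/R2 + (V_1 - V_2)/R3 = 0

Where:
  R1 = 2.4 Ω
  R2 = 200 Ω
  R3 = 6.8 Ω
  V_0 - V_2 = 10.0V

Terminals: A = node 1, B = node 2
Step 1 — V_th is the open-circuit voltage V_A - V_B (nothing connected across the terminals).
Nodal analysis, taking node 2 as the 0 V reference.
Source V1 fixes V_0 = 10 V.
KCL at each unknown node (sum of currents leaving = 0; resistances in Ω):
  Node 1: (V_1 - 10)/2.4 + (V_1 - 0)/200 + (V_1 - 0)/6.8 = 0
Collecting terms: 0.5687 × V_1 = 4.167  =>  V_1 = 7.326 V
V_th = V_1 - V_2 = 7.326 - 0 = 7.326 V
Step 2 — R_th: zero the source — replace V1 by a short circuit (node 2 merges into node 0) — and find the resistance seen between A (node 1) and B (node 0).
Reduce the network between node 1 (A) and node 0 (B) by series/parallel combination:
  Rp1 = R1 ‖ R2 ‖ R3 (parallel, all between nodes 0 and 1) = 1/(1/2.4 + 1/200 + 1/6.8) = 1.758 Ω
R_th = 1.758 Ω

Final answer: V_th = 7.326 V, R_th = 1.758 Ω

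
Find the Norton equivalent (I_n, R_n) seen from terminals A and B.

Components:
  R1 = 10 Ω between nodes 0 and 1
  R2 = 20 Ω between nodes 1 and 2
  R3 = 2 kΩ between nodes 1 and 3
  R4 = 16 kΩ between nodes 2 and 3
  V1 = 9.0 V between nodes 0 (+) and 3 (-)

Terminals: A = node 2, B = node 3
Find the Thévenin equivalent first; then I_n = V_th/R_th and R_n = R_th.
Step 1 — V_th is the open-circuit voltage V_A - V_B (nothing connected across the terminals).
Nodal analysis, taking node 3 as the 0 V reference.
Source V1 fixes V_0 = 9 V.
KCL at each unknown node (sum of currents leaving = 0; resistances in Ω):
  Node 1: (V_1 - 9)/10 + (V_1 - V_2)/20 + (V_1 - 0)/2000 = 0
  Node 2: (V_2 - V_1)/20 + (V_2 - 0)/16000 = 0
Collecting terms (coefficients in siemens):
  0.1505·V_1 - 0.05·V_2 = 0.9
  0.05006·V_2 - 0.05·V_1 = 0
Determinant D = (0.1505)(0.05006) - (-0.05)(-0.05) = 0.005034
V_1 = [(0.9)(0.05006) - (-0.05)(0)]/D = 8.95 V
V_2 = [(0.1505)(0) - (0.9)(-0.05)]/D = 8.938 V
V_th = V_2 - V_3 = 8.938 - 0 = 8.938 V
Step 2 — R_th: zero the source — replace V1 by a short circuit (node 3 merges into node 0) — and find the resistance seen between A (node 2) and B (node 0).
Reduce the network between node 2 (A) and node 0 (B) by series/parallel combination:
  Rp1 = R1 ‖ R3 (parallel, both between nodes 0 and 1) = 1/(1/10 + 1/2000) = 9.95 Ω
  Rs1 = R2 + Rp1 (series, joined only at node 1) = 20 + 9.95 = 29.95 Ω
  Rp2 = R4 ‖ Rs1 (parallel, both between nodes 0 and 2) = 1/(1/16000 + 1/29.95) = 29.89 Ω
R_th = 29.89 Ω
I_n = V_th/R_th = 8.938/29.89 = 0.299 A, and R_n = R_th = 29.89 Ω

Final answer: I_n = 0.299 A, R_n = 29.89 Ω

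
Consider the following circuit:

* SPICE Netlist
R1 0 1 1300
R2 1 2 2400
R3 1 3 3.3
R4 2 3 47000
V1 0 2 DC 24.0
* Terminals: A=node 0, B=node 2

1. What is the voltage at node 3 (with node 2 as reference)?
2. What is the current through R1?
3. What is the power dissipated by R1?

Nodal analysis, taking node 2 as the 0 V reference.
Source V1 fixes V_0 = 24 V.
KCL at each unknown node (sum of currents leaving = 0; resistances in Ω):
  Node 1: (V_1 - 24)/1300 + (V_1 - 0)/2400 + (V_1 - V_3)/3.3 = 0
  Node 3: (V_3 - V_1)/3.3 + (V_3 - 0)/47000 = 0
Collecting terms (coefficients in siemens):
  0.3042·V_1 - 0.303·V_3 = 0.01846
  0.3031·V_3 - 0.303·V_1 = 0
Determinant D = (0.3042)(0.3031) - (-0.303)(-0.303) = 0.0003658
V_1 = [(0.01846)(0.3031) - (-0.303)(0)]/D = 15.29 V
V_3 = [(0.3042)(0) - (0.01846)(-0.303)]/D = 15.29 V
Part 1:
  Read off the nodal solution: V_3 = 15.29 V
Part 2:
  I_R1 = (V_0 - V_1)/R1 = (24 - 15.29)/1300 = 0.006698 A
  Magnitude: I_R1 = 0.006698 A
Part 3:
  I_R1 = (V_0 - V_1)/R1 = (24 - 15.29)/1300 = 0.006698 A
  P_R1 = I_R1² × R1 = (0.006698)² × 1300 = 0.05831 W

Final answers:
1. V_3 = 15.29 V
2. I_R1 = 0.006698 A
3. P_R1 = 0.05831 W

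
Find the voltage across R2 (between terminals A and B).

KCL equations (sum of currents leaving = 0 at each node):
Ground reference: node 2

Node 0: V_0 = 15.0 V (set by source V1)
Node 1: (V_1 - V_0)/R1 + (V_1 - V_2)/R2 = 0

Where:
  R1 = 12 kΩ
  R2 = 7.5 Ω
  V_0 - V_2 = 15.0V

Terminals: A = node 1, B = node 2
R1 and R2 are in series across V1 (node 0 → node 1 → node 2), and the output A–B is taken across R2, so this is a voltage divider.
Series current: I = V1/(R1 + R2) = 15/(12000 + 7.5) = 15/12010 = 0.001249 A
V_R2 = I × R2 = V1 × R2/(R1 + R2) = 15 × 7.5/12010 = 0.009369 V

Final answer: 0.009369 V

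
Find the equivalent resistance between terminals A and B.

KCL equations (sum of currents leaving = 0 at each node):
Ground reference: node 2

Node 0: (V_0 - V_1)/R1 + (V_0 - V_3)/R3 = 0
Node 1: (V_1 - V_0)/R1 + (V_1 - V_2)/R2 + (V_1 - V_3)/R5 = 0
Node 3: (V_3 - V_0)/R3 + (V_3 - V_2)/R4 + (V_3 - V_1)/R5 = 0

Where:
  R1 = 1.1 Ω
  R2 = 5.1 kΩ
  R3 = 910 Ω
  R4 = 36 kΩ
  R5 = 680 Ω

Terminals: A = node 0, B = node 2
The network is not a plain series/parallel combination. Inject a 1 A test current into terminal A (node 0) and return it from terminal B (node 2); then R_eq = V_A / (1 A).
Nodal analysis, taking node 2 as the 0 V reference.
Current source I_test pushes 1 A into node 0 and draws it out of node 2.
KCL at each unknown node (sum of currents leaving = 0; resistances in Ω):
  Node 0: (V_0 - V_1)/1.1 + (V_0 - V_3)/910 - 1 = 0
  Node 1: (V_1 - V_0)/1.1 + (V_1 - 0)/5100 + (V_1 - V_3)/680 = 0
  Node 3: (V_3 - V_0)/910 + (V_3 - V_1)/680 + (V_3 - 0)/36000 = 0
Collecting terms (coefficients in siemens):
  0.9102·V_0 - 0.9091·V_1 - 0.001099·V_3 = 1
  0.9108·V_1 - 0.9091·V_0 - 0.001471·V_3 = 0
  0.002597·V_3 - 0.001099·V_0 - 0.001471·V_1 = 0
Solving these 3 simultaneous equations (Gaussian elimination) gives:
  V_0 = 4474 V, V_1 = 4473 V, V_3 = 4426 V
R_eq = V_0 / 1 A = 4474 Ω = 4.474 kΩ

Final answer: 4.474 kΩ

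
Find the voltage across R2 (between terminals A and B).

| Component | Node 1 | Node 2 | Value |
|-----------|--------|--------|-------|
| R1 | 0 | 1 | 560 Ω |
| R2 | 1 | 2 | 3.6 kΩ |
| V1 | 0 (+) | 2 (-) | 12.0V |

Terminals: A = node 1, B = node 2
R1 and R2 are in series across V1 (node 0 → node 1 → node 2), and the output A–B is taken across R2, so this is a voltage divider.
Series current: I = V1/(R1 + R2) = 12/(560 + 3600) = 12/4160 = 0.002885 A
V_R2 = I × R2 = V1 × R2/(R1 + R2) = 12 × 3600/4160 = 10.38 V

Final answer: 10.38 V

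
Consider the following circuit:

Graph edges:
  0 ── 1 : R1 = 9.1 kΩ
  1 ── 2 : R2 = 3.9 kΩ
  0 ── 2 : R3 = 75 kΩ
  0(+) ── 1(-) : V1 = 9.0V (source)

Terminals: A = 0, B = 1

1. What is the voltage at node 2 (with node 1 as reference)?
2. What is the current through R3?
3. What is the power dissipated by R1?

Nodal analysis, taking node 1 as the 0 V reference.
Source V1 fixes V_0 = 9 V.
KCL at each unknown node (sum of currents leaving = 0; resistances in Ω):
  Node 2: (V_2 - 0)/3900 + (V_2 - 9)/75000 = 0
Collecting terms: 0.0002697 × V_2 = 0.00012  =>  V_2 = 0.4449 V
Part 1:
  Read off the nodal solution: V_2 = 0.4449 V
Part 2:
  I_R3 = (V_0 - V_2)/R3 = (9 - 0.4449)/75000 = 0.0001141 A
  Magnitude: I_R3 = 0.0001141 A
Part 3:
  I_R1 = (V_0 - V_1)/R1 = (9 - 0)/9100 = 0.000989 A
  P_R1 = I_R1² × R1 = (0.000989)² × 9100 = 0.008901 W

Final answers:
1. V_2 = 0.4449 V
2. I_R3 = 0.0001141 A
3. P_R1 = 0.008901 W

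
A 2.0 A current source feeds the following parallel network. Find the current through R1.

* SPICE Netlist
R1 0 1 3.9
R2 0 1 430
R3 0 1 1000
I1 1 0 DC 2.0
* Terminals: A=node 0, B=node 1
All resistors sit directly between nodes 0 and 1, so they are in parallel and share one voltage V; the full source current 2 A splits among them.
1/R_par = 1/3.9 + 1/430 + 1/1000 = 0.2597 S  =>  R_par = 3.85 Ω
V = I × R_par = 2 × 3.85 = 7.7 V
I_R1 = V/R1 = 7.7/3.9 = 1.974 A

Final answer: 1.974 A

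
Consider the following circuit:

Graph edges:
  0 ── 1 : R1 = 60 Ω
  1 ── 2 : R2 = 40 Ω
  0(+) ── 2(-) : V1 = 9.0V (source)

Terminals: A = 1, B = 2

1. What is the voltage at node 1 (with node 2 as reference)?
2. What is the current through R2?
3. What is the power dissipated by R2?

Nodal analysis, taking node 2 as the 0 V reference.
Source V1 fixes V_0 = 9 V.
KCL at each unknown node (sum of currents leaving = 0; resistances in Ω):
  Node 1: (V_1 - 9)/60 + (V_1 - 0)/40 = 0
Collecting terms: 0.04167 × V_1 = 0.15  =>  V_1 = 3.6 V
Part 1:
  Read off the nodal solution: V_1 = 3.6 V
Part 2:
  I_R2 = (V_1 - V_2)/R2 = (3.6 - 0)/40 = 0.09 A
  Magnitude: I_R2 = 0.09 A
Part 3:
  I_R2 = (V_1 - V_2)/R2 = (3.6 - 0)/40 = 0.09 A
  P_R2 = I_R2² × R2 = (0.09)² × 40 = 0.324 W

Final answers:
1. V_1 = 3.6 V
2. I_R2 = 0.09 A
3. P_R2 = 0.324 W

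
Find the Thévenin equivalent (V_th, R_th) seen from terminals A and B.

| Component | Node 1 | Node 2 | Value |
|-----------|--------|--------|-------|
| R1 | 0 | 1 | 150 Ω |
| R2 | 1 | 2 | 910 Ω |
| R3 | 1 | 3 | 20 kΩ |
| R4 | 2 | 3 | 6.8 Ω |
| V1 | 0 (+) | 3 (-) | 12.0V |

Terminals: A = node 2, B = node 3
Step 1 — V_th is the open-circuit voltage V_A - V_B (nothing connected across the terminals).
Nodal analysis, taking node 3 as the 0 V reference.
Source V1 fixes V_0 = 12 V.
KCL at each unknown node (sum of currents leaving = 0; resistances in Ω):
  Node 1: (V_1 - 12)/150 + (V_1 - V_2)/910 + (V_1 - 0)/20000 = 0
  Node 2: (V_2 - V_1)/910 + (V_2 - 0)/6.8 = 0
Collecting terms (coefficients in siemens):
  0.007816·V_1 - 0.001099·V_2 = 0.08
  0.1482·V_2 - 0.001099·V_1 = 0
Determinant D = (0.007816)(0.1482) - (-0.001099)(-0.001099) = 0.001157
V_1 = [(0.08)(0.1482) - (-0.001099)(0)]/D = 10.25 V
V_2 = [(0.007816)(0) - (0.08)(-0.001099)]/D = 0.076 V
V_th = V_2 - V_3 = 0.076 - 0 = 0.076 V
Step 2 — R_th: zero the source — replace V1 by a short circuit (node 3 merges into node 0) — and find the resistance seen between A (node 2) and B (node 0).
Reduce the network between node 2 (A) and node 0 (B) by series/parallel combination:
  Rp1 = R1 ‖ R3 (parallel, both between nodes 0 and 1) = 1/(1/150 + 1/20000) = 148.9 Ω
  Rs1 = R2 + Rp1 (series, joined only at node 1) = 910 + 148.9 = 1059 Ω
  Rp2 = R4 ‖ Rs1 (parallel, both between nodes 0 and 2) = 1/(1/6.8 + 1/1059) = 6.757 Ω
R_th = 6.757 Ω

Final answer: V_th = 0.076 V, R_th = 6.757 Ω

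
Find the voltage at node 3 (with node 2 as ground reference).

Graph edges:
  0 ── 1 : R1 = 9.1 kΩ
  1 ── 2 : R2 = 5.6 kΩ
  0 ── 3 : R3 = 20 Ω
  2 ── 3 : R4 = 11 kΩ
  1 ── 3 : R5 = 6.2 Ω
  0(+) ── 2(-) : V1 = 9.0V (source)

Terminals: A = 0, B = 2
Nodal analysis, taking node 2 as the 0 V reference.
Source V1 fixes V_0 = 9 V.
KCL at each unknown node (sum of currents leaving = 0; resistances in Ω):
  Node 1: (V_1 - 9)/9100 + (V_1 - 0)/5600 + (V_1 - V_3)/6.2 = 0
  Node 3: (V_3 - 9)/20 + (V_3 - 0)/11000 + (V_3 - V_1)/6.2 = 0
Collecting terms (coefficients in siemens):
  0.1616·V_1 - 0.1613·V_3 = 0.000989
  0.2114·V_3 - 0.1613·V_1 = 0.45
Determinant D = (0.1616)(0.2114) - (-0.1613)(-0.1613) = 0.00814
V_1 = [(0.000989)(0.2114) - (-0.1613)(0.45)]/D = 8.942 V
V_3 = [(0.1616)(0.45) - (0.000989)(-0.1613)]/D = 8.952 V
The requested potential is V_3 = 8.952 V.

Final answer: V_3 = 8.952 V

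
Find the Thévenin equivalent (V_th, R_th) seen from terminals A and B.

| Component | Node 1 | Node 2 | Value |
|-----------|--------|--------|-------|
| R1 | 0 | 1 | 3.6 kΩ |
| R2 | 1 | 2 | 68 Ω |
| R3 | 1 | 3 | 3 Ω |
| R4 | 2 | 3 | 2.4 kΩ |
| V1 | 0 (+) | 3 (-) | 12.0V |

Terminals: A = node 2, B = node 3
Step 1 — V_th is the open-circuit voltage V_A - V_B (nothing connected across the terminals).
Nodal analysis, taking node 3 as the 0 V reference.
Source V1 fixes V_0 = 12 V.
KCL at each unknown node (sum of currents leaving = 0; resistances in Ω):
  Node 1: (V_1 - 12)/3600 + (V_1 - V_2)/68 + (V_1 - 0)/3 = 0
  Node 2: (V_2 - V_1)/68 + (V_2 - 0)/2400 = 0
Collecting terms (coefficients in siemens):
  0.3483·V_1 - 0.01471·V_2 = 0.003333
  0.01512·V_2 - 0.01471·V_1 = 0
Determinant D = (0.3483)(0.01512) - (-0.01471)(-0.01471) = 0.005051
V_1 = [(0.003333)(0.01512) - (-0.01471)(0)]/D = 0.00998 V
V_2 = [(0.3483)(0) - (0.003333)(-0.01471)]/D = 0.009705 V
V_th = V_2 - V_3 = 0.009705 - 0 = 0.009705 V
Step 2 — R_th: zero the source — replace V1 by a short circuit (node 3 merges into node 0) — and find the resistance seen between A (node 2) and B (node 0).
Reduce the network between node 2 (A) and node 0 (B) by series/parallel combination:
  Rp1 = R1 ‖ R3 (parallel, both between nodes 0 and 1) = 1/(1/3600 + 1/3) = 2.998 Ω
  Rs1 = R2 + Rp1 (series, joined only at node 1) = 68 + 2.998 = 71 Ω
  Rp2 = R4 ‖ Rs1 (parallel, both between nodes 0 and 2) = 1/(1/2400 + 1/71) = 68.96 Ω
R_th = 68.96 Ω

Final answer: V_th = 0.009705 V, R_th = 68.96 Ω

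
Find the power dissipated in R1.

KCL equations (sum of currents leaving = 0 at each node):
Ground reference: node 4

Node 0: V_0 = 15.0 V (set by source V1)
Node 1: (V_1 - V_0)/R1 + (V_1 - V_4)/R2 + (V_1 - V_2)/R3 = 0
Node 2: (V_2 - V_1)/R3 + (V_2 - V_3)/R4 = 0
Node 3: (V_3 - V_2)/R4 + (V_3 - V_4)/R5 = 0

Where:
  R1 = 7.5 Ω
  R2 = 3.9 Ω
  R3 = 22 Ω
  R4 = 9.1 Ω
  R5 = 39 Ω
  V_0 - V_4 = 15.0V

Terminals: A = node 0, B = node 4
Nodal analysis, taking node 4 as the 0 V reference.
Source V1 fixes V_0 = 15 V.
KCL at each unknown node (sum of currents leaving = 0; resistances in Ω):
  Node 1: (V_1 - 15)/7.5 + (V_1 - 0)/3.9 + (V_1 - V_2)/22 = 0
  Node 2: (V_2 - V_1)/22 + (V_2 - V_3)/9.1 = 0
  Node 3: (V_3 - V_2)/9.1 + (V_3 - 0)/39 = 0
Collecting terms (coefficients in siemens):
  0.4352·V_1 - 0.04545·V_2 = 2
  0.1553·V_2 - 0.04545·V_1 - 0.1099·V_3 = 0
  0.1355·V_3 - 0.1099·V_2 = 0
Solving these 3 simultaneous equations (Gaussian elimination) gives:
  V_1 = 4.95 V, V_2 = 3.397 V, V_3 = 2.754 V
I_R1 = (V_0 - V_1)/R1 = (15 - 4.95)/7.5 = 1.34 A
P_R1 = I_R1² × R1 = (1.34)² × 7.5 = 13.47 W

Final answer: 13.47 W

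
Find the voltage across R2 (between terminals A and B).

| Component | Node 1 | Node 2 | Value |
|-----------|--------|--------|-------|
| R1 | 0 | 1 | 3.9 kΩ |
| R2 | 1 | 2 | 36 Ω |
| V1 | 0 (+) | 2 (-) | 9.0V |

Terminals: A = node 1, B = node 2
R1 and R2 are in series across V1 (node 0 → node 1 → node 2), and the output A–B is taken across R2, so this is a voltage divider.
Series current: I = V1/(R1 + R2) = 9/(3900 + 36) = 9/3936 = 0.002287 A
V_R2 = I × R2 = V1 × R2/(R1 + R2) = 9 × 36/3936 = 0.08232 V

Final answer: 0.08232 V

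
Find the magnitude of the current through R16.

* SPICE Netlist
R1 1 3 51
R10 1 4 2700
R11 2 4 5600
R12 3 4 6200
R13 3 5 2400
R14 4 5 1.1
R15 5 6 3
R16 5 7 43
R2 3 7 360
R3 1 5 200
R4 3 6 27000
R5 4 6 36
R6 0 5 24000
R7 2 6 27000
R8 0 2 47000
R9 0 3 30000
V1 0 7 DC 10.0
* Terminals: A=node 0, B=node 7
Nodal analysis, taking node 7 as the 0 V reference.
Source V1 fixes V_0 = 10 V.
KCL at each unknown node (sum of currents leaving = 0; resistances in Ω):
  Node 1: (V_1 - V_3)/51 + (V_1 - V_5)/200 + (V_1 - V_4)/2700 = 0
  Node 2: (V_2 - V_6)/27000 + (V_2 - 10)/47000 + (V_2 - V_4)/5600 = 0
  Node 3: (V_3 - V_1)/51 + (V_3 - 0)/360 + (V_3 - V_6)/27000 + (V_3 - 10)/30000 + (V_3 - V_4)/6200 + (V_3 - V_5)/2400 = 0
  Node 4: (V_4 - V_6)/36 + (V_4 - V_1)/2700 + (V_4 - V_2)/5600 + (V_4 - V_3)/6200 + (V_4 - V_5)/1.1 = 0
  Node 5: (V_5 - V_1)/200 + (V_5 - 10)/24000 + (V_5 - V_3)/2400 + (V_5 - V_4)/1.1 + (V_5 - V_6)/3 + (V_5 - 0)/43 = 0
  Node 6: (V_6 - V_3)/27000 + (V_6 - V_4)/36 + (V_6 - V_2)/27000 + (V_6 - V_5)/3 = 0
Collecting terms (coefficients in siemens):
  0.02498·V_1 - 0.01961·V_3 - 0.0003704·V_4 - 0.005·V_5 = 0
  0.0002369·V_2 - 0.0001786·V_4 - 0.00003704·V_6 = 0.0002128
  0.02303·V_3 - 0.01961·V_1 - 0.0001613·V_4 - 0.0004167·V_5 - 0.00003704·V_6 = 0.0003333
  0.9376·V_4 - 0.0003704·V_1 - 0.0001786·V_2 - 0.0001613·V_3 - 0.9091·V_5 - 0.02778·V_6 = 0
  1.271·V_5 - 0.005·V_1 - 0.0004167·V_3 - 0.9091·V_4 - 0.3333·V_6 = 0.0004167
  0.3612·V_6 - 0.00003704·V_2 - 0.00003704·V_3 - 0.02778·V_4 - 0.3333·V_5 = 0
Solving these 6 simultaneous equations (Gaussian elimination) gives:
  V_1 = 0.05752 V, V_2 = 0.9281 V, V_3 = 0.06431 V, V_4 = 0.03291 V
  V_5 = 0.03272 V, V_6 = 0.03283 V
I_R16 = (V_5 - V_7)/R16 = (0.03272 - 0)/43 = 0.0007609 A
|I_R16| = 0.0007609 A

Final answer: |I_R16| = 0.0007609 A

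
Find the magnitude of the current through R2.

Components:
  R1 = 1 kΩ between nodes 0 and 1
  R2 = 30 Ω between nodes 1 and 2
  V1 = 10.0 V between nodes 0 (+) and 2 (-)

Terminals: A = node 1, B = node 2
Nodal analysis, taking node 2 as the 0 V reference.
Source V1 fixes V_0 = 10 V.
KCL at each unknown node (sum of currents leaving = 0; resistances in Ω):
  Node 1: (V_1 - 10)/1000 + (V_1 - 0)/30 = 0
Collecting terms: 0.03433 × V_1 = 0.01  =>  V_1 = 0.2913 V
I_R2 = (V_1 - V_2)/R2 = (0.2913 - 0)/30 = 0.009709 A
|I_R2| = 0.009709 A

Final answer: |I_R2| = 0.009709 A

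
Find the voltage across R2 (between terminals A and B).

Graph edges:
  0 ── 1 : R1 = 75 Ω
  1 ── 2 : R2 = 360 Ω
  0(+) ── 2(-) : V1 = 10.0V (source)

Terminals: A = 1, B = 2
R1 and R2 are in series across V1 (node 0 → node 1 → node 2), and the output A–B is taken across R2, so this is a voltage divider.
Series current: I = V1/(R1 + R2) = 10/(75 + 360) = 10/435 = 0.02299 A
V_R2 = I × R2 = V1 × R2/(R1 + R2) = 10 × 360/435 = 8.276 V

Final answer: 8.276 V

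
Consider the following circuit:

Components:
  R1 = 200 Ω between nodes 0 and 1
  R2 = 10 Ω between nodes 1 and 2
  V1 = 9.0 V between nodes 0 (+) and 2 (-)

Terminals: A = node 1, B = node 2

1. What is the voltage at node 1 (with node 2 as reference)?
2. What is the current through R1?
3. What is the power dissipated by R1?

Nodal analysis, taking node 2 as the 0 V reference.
Source V1 fixes V_0 = 9 V.
KCL at each unknown node (sum of currents leaving = 0; resistances in Ω):
  Node 1: (V_1 - 9)/200 + (V_1 - 0)/10 = 0
Collecting terms: 0.105 × V_1 = 0.045  =>  V_1 = 0.4286 V
Part 1:
  Read off the nodal solution: V_1 = 0.4286 V
Part 2:
  I_R1 = (V_0 - V_1)/R1 = (9 - 0.4286)/200 = 0.04286 A
  Magnitude: I_R1 = 0.04286 A
Part 3:
  I_R1 = (V_0 - V_1)/R1 = (9 - 0.4286)/200 = 0.04286 A
  P_R1 = I_R1² × R1 = (0.04286)² × 200 = 0.3673 W

Final answers:
1. V_1 = 0.4286 V
2. I_R1 = 0.04286 A
3. P_R1 = 0.3673 W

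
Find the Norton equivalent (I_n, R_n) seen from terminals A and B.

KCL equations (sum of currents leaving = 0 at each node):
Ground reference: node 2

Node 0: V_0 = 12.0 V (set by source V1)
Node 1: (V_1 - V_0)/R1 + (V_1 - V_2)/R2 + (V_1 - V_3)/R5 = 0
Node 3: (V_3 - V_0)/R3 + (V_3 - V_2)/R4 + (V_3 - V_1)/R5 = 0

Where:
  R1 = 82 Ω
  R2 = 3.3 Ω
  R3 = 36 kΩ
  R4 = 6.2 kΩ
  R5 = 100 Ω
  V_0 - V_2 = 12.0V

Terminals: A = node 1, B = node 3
Find the Thévenin equivalent first; then I_n = V_th/R_th and R_n = R_th.
Step 1 — V_th is the open-circuit voltage V_A - V_B (nothing connected across the terminals).
Nodal analysis, taking node 2 as the 0 V reference.
Source V1 fixes V_0 = 12 V.
KCL at each unknown node (sum of currents leaving = 0; resistances in Ω):
  Node 1: (V_1 - 12)/82 + (V_1 - 0)/3.3 + (V_1 - V_3)/100 = 0
  Node 3: (V_3 - 12)/36000 + (V_3 - 0)/6200 + (V_3 - V_1)/100 = 0
Collecting terms (coefficients in siemens):
  0.3252·V_1 - 0.01·V_3 = 0.1463
  0.01019·V_3 - 0.01·V_1 = 0.0003333
Determinant D = (0.3252)(0.01019) - (-0.01)(-0.01) = 0.003214
V_1 = [(0.1463)(0.01019) - (-0.01)(0.0003333)]/D = 0.465 V
V_3 = [(0.3252)(0.0003333) - (0.1463)(-0.01)]/D = 0.4891 V
V_th = V_1 - V_3 = 0.465 - 0.4891 = -0.02409 V
Step 2 — R_th: zero the source — replace V1 by a short circuit (node 2 merges into node 0) — and find the resistance seen between A (node 1) and B (node 3).
Reduce the network between node 1 (A) and node 3 (B) by series/parallel combination:
  Rp1 = R1 ‖ R2 (parallel, both between nodes 0 and 1) = 1/(1/82 + 1/3.3) = 3.172 Ω
  Rp2 = R3 ‖ R4 (parallel, both between nodes 0 and 3) = 1/(1/36000 + 1/6200) = 5289 Ω
  Rs1 = Rp1 + Rp2 (series, joined only at node 0) = 3.172 + 5289 = 5292 Ω
  Rp3 = R5 ‖ Rs1 (parallel, both between nodes 1 and 3) = 1/(1/100 + 1/5292) = 98.15 Ω
R_th = 98.15 Ω
I_n = V_th/R_th = -0.02409/98.15 = -0.0002454 A, and R_n = R_th = 98.15 Ω

Final answer: I_n = -0.0002454 A, R_n = 98.15 Ω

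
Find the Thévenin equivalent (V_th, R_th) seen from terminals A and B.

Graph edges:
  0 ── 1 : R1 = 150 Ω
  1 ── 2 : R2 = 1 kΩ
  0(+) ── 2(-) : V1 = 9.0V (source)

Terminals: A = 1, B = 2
Step 1 — V_th is the open-circuit voltage V_A - V_B (nothing connected across the terminals).
Nodal analysis, taking node 2 as the 0 V reference.
Source V1 fixes V_0 = 9 V.
KCL at each unknown node (sum of currents leaving = 0; resistances in Ω):
  Node 1: (V_1 - 9)/150 + (V_1 - 0)/1000 = 0
Collecting terms: 0.007667 × V_1 = 0.06  =>  V_1 = 7.826 V
V_th = V_1 - V_2 = 7.826 - 0 = 7.826 V
Step 2 — R_th: zero the source — replace V1 by a short circuit (node 2 merges into node 0) — and find the resistance seen between A (node 1) and B (node 0).
Reduce the network between node 1 (A) and node 0 (B) by series/parallel combination:
  Rp1 = R1 ‖ R2 (parallel, both between nodes 0 and 1) = 1/(1/150 + 1/1000) = 130.4 Ω
R_th = 130.4 Ω

Final answer: V_th = 7.826 V, R_th = 130.4 Ω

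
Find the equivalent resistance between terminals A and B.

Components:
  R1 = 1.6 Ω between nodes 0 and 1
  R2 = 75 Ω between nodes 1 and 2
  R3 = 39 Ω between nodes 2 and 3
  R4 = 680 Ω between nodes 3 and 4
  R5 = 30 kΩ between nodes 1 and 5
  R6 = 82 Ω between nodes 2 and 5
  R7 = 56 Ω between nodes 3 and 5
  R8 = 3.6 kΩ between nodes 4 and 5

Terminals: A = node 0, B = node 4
The network is not a plain series/parallel combination. Inject a 1 A test current into terminal A (node 0) and return it from terminal B (node 4); then R_eq = V_A / (1 A).
Nodal analysis, taking node 4 as the 0 V reference.
Current source I_test pushes 1 A into node 0 and draws it out of node 4.
KCL at each unknown node (sum of currents leaving = 0; resistances in Ω):
  Node 0: (V_0 - V_1)/1.6 - 1 = 0
  Node 1: (V_1 - V_0)/1.6 + (V_1 - V_2)/75 + (V_1 - V_5)/30000 = 0
  Node 2: (V_2 - V_1)/75 + (V_2 - V_3)/39 + (V_2 - V_5)/82 = 0
  Node 3: (V_3 - V_2)/39 + (V_3 - 0)/680 + (V_3 - V_5)/56 = 0
  Node 5: (V_5 - V_1)/30000 + (V_5 - V_2)/82 + (V_5 - V_3)/56 + (V_5 - 0)/3600 = 0
Collecting terms (coefficients in siemens):
  0.625·V_0 - 0.625·V_1 = 1
  0.6384·V_1 - 0.625·V_0 - 0.01333·V_2 - 0.00003333·V_5 = 0
  0.05117·V_2 - 0.01333·V_1 - 0.02564·V_3 - 0.0122·V_5 = 0
  0.04497·V_3 - 0.02564·V_2 - 0.01786·V_5 = 0
  0.03036·V_5 - 0.00003333·V_1 - 0.0122·V_2 - 0.01786·V_3 = 0
Solving these 5 simultaneous equations (Gaussian elimination) gives:
  V_0 = 675.7 V, V_1 = 674.1 V, V_2 = 599.3 V, V_3 = 571 V
  V_5 = 577.2 V
R_eq = V_0 / 1 A = 675.7 Ω

Final answer: 675.7 Ω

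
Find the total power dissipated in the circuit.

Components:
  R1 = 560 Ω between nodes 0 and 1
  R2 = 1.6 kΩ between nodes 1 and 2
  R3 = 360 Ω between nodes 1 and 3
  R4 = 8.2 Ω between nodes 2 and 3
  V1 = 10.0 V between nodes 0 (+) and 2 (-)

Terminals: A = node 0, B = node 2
Nodal analysis, taking node 2 as the 0 V reference.
Source V1 fixes V_0 = 10 V.
KCL at each unknown node (sum of currents leaving = 0; resistances in Ω):
  Node 1: (V_1 - 10)/560 + (V_1 - 0)/1600 + (V_1 - V_3)/360 = 0
  Node 3: (V_3 - V_1)/360 + (V_3 - 0)/8.2 = 0
Collecting terms (coefficients in siemens):
  0.005188·V_1 - 0.002778·V_3 = 0.01786
  0.1247·V_3 - 0.002778·V_1 = 0
Determinant D = (0.005188)(0.1247) - (-0.002778)(-0.002778) = 0.0006394
V_1 = [(0.01786)(0.1247) - (-0.002778)(0)]/D = 3.483 V
V_3 = [(0.005188)(0) - (0.01786)(-0.002778)]/D = 0.07757 V
Power in each resistor, P = (ΔV)²/R:
  P_R1 = (10 - 3.483)²/560 = 0.07584 W
  P_R2 = (3.483 - 0)²/1600 = 0.007583 W
  P_R3 = (3.483 - 0.07757)²/360 = 0.03222 W
  P_R4 = (0 - 0.07757)²/8.2 = 0.0007338 W
P_total = P_R1 + P_R2 + P_R3 + P_R4 = 0.1164 W

Final answer: 0.1164 W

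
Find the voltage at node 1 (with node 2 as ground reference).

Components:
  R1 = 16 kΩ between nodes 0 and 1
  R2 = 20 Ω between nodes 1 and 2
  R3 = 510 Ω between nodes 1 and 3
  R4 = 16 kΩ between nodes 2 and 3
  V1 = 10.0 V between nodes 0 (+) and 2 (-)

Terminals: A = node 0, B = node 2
Nodal analysis, taking node 2 as the 0 V reference.
Source V1 fixes V_0 = 10 V.
KCL at each unknown node (sum of currents leaving = 0; resistances in Ω):
  Node 1: (V_1 - 10)/16000 + (V_1 - 0)/20 + (V_1 - V_3)/510 = 0
  Node 3: (V_3 - V_1)/510 + (V_3 - 0)/16000 = 0
Collecting terms (coefficients in siemens):
  0.05202·V_1 - 0.001961·V_3 = 0.000625
  0.002023·V_3 - 0.001961·V_1 = 0
Determinant D = (0.05202)(0.002023) - (-0.001961)(-0.001961) = 0.0001014
V_1 = [(0.000625)(0.002023) - (-0.001961)(0)]/D = 0.01247 V
V_3 = [(0.05202)(0) - (0.000625)(-0.001961)]/D = 0.01208 V
The requested potential is V_1 = 0.01247 V.

Final answer: V_1 = 0.01247 V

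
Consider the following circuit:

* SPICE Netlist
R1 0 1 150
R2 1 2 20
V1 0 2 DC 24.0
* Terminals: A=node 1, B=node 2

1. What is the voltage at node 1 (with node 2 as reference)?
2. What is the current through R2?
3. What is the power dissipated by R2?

Nodal analysis, taking node 2 as the 0 V reference.
Source V1 fixes V_0 = 24 V.
KCL at each unknown node (sum of currents leaving = 0; resistances in Ω):
  Node 1: (V_1 - 24)/150 + (V_1 - 0)/20 = 0
Collecting terms: 0.05667 × V_1 = 0.16  =>  V_1 = 2.824 V
Part 1:
  Read off the nodal solution: V_1 = 2.824 V
Part 2:
  I_R2 = (V_1 - V_2)/R2 = (2.824 - 0)/20 = 0.1412 A
  Magnitude: I_R2 = 0.1412 A
Part 3:
  I_R2 = (V_1 - V_2)/R2 = (2.824 - 0)/20 = 0.1412 A
  P_R2 = I_R2² × R2 = (0.1412)² × 20 = 0.3986 W

Final answers:
1. V_1 = 2.824 V
2. I_R2 = 0.1412 A
3. P_R2 = 0.3986 W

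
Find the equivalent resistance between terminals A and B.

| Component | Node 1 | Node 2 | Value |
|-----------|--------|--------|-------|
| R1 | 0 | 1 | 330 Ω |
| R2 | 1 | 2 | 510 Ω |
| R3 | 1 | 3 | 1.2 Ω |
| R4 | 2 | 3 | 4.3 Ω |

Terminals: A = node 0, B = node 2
Reduce the network between node 0 (A) and node 2 (B) by series/parallel combination:
  Rs1 = R3 + R4 (series, joined only at node 3) = 1.2 + 4.3 = 5.5 Ω
  Rp1 = R2 ‖ Rs1 (parallel, both between nodes 1 and 2) = 1/(1/510 + 1/5.5) = 5.441 Ω
  Rs2 = R1 + Rp1 (series, joined only at node 1) = 330 + 5.441 = 335.4 Ω
R_eq = 335.4 Ω

Final answer: 335.4 Ω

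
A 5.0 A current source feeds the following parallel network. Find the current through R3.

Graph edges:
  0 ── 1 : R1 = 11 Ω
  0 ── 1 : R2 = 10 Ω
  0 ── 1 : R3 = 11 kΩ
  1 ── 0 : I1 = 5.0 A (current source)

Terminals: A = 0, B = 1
All resistors sit directly between nodes 0 and 1, so they are in parallel and share one voltage V; the full source current 5 A splits among them.
1/R_par = 1/11 + 1/10 + 1/11000 = 0.191 S  =>  R_par = 5.236 Ω
V = I × R_par = 5 × 5.236 = 26.18 V
I_R3 = V/R3 = 26.18/11000 = 0.00238 A

Final answer: 0.00238 A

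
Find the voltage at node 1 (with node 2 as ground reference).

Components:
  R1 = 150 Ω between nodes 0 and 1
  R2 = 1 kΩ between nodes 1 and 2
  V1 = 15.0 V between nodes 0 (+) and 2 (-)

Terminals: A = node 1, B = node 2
Nodal analysis, taking node 2 as the 0 V reference.
Source V1 fixes V_0 = 15 V.
KCL at each unknown node (sum of currents leaving = 0; resistances in Ω):
  Node 1: (V_1 - 15)/150 + (V_1 - 0)/1000 = 0
Collecting terms: 0.007667 × V_1 = 0.1  =>  V_1 = 13.04 V
The requested potential is V_1 = 13.04 V.

Final answer: V_1 = 13.04 V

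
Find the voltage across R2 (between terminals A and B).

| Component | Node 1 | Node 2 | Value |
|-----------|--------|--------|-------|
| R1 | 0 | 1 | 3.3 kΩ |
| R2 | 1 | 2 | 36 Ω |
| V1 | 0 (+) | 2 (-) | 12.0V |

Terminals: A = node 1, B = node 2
R1 and R2 are in series across V1 (node 0 → node 1 → node 2), and the output A–B is taken across R2, so this is a voltage divider.
Series current: I = V1/(R1 + R2) = 12/(3300 + 36) = 12/3336 = 0.003597 A
V_R2 = I × R2 = V1 × R2/(R1 + R2) = 12 × 36/3336 = 0.1295 V

Final answer: 0.1295 V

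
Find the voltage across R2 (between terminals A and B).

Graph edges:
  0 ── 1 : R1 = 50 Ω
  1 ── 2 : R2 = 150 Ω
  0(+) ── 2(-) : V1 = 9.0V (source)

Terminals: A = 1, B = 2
R1 and R2 are in series across V1 (node 0 → node 1 → node 2), and the output A–B is taken across R2, so this is a voltage divider.
Series current: I = V1/(R1 + R2) = 9/(50 + 150) = 9/200 = 0.045 A
V_R2 = I × R2 = V1 × R2/(R1 + R2) = 9 × 150/200 = 6.75 V

Final answer: 6.75 V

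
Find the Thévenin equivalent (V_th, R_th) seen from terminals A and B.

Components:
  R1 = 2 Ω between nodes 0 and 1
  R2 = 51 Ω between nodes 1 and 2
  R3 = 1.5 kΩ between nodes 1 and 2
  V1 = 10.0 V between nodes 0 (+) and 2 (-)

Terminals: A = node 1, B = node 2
Step 1 — V_th is the open-circuit voltage V_A - V_B (nothing connected across the terminals).
Nodal analysis, taking node 2 as the 0 V reference.
Source V1 fixes V_0 = 10 V.
KCL at each unknown node (sum of currents leaving = 0; resistances in Ω):
  Node 1: (V_1 - 10)/2 + (V_1 - 0)/51 + (V_1 - 0)/1500 = 0
Collecting terms: 0.5203 × V_1 = 5  =>  V_1 = 9.61 V
V_th = V_1 - V_2 = 9.61 - 0 = 9.61 V
Step 2 — R_th: zero the source — replace V1 by a short circuit (node 2 merges into node 0) — and find the resistance seen between A (node 1) and B (node 0).
Reduce the network between node 1 (A) and node 0 (B) by series/parallel combination:
  Rp1 = R1 ‖ R2 ‖ R3 (parallel, all between nodes 0 and 1) = 1/(1/2 + 1/51 + 1/1500) = 1.922 Ω
R_th = 1.922 Ω

Final answer: V_th = 9.61 V, R_th = 1.922 Ω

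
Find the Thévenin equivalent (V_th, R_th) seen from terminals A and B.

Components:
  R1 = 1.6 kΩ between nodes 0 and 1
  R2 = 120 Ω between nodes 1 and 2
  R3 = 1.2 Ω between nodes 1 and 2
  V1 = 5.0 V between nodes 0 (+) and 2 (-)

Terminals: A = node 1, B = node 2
Step 1 — V_th is the open-circuit voltage V_A - V_B (nothing connected across the terminals).
Nodal analysis, taking node 2 as the 0 V reference.
Source V1 fixes V_0 = 5 V.
KCL at each unknown node (sum of currents leaving = 0; resistances in Ω):
  Node 1: (V_1 - 5)/1600 + (V_1 - 0)/120 + (V_1 - 0)/1.2 = 0
Collecting terms: 0.8423 × V_1 = 0.003125  =>  V_1 = 0.00371 V
V_th = V_1 - V_2 = 0.00371 - 0 = 0.00371 V
Step 2 — R_th: zero the source — replace V1 by a short circuit (node 2 merges into node 0) — and find the resistance seen between A (node 1) and B (node 0).
Reduce the network between node 1 (A) and node 0 (B) by series/parallel combination:
  Rp1 = R1 ‖ R2 ‖ R3 (parallel, all between nodes 0 and 1) = 1/(1/1600 + 1/120 + 1/1.2) = 1.187 Ω
R_th = 1.187 Ω

Final answer: V_th = 0.00371 V, R_th = 1.187 Ω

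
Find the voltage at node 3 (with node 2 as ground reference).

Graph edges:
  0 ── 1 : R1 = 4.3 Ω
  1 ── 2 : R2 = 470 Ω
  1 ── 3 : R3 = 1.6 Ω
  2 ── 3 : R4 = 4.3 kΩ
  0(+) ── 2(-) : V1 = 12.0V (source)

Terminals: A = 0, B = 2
Nodal analysis, taking node 2 as the 0 V reference.
Source V1 fixes V_0 = 12 V.
KCL at each unknown node (sum of currents leaving = 0; resistances in Ω):
  Node 1: (V_1 - 12)/4.3 + (V_1 - 0)/470 + (V_1 - V_3)/1.6 = 0
  Node 3: (V_3 - V_1)/1.6 + (V_3 - 0)/4300 = 0
Collecting terms (coefficients in siemens):
  0.8597·V_1 - 0.625·V_3 = 2.791
  0.6252·V_3 - 0.625·V_1 = 0
Determinant D = (0.8597)(0.6252) - (-0.625)(-0.625) = 0.1469
V_1 = [(2.791)(0.6252) - (-0.625)(0)]/D = 11.88 V
V_3 = [(0.8597)(0) - (2.791)(-0.625)]/D = 11.88 V
The requested potential is V_3 = 11.88 V.

Final answer: V_3 = 11.88 V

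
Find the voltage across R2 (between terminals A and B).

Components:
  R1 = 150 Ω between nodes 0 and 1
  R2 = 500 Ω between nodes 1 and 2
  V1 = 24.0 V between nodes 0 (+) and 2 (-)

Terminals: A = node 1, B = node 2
R1 and R2 are in series across V1 (node 0 → node 1 → node 2), and the output A–B is taken across R2, so this is a voltage divider.
Series current: I = V1/(R1 + R2) = 24/(150 + 500) = 24/650 = 0.03692 A
V_R2 = I × R2 = V1 × R2/(R1 + R2) = 24 × 500/650 = 18.46 V

Final answer: 18.46 V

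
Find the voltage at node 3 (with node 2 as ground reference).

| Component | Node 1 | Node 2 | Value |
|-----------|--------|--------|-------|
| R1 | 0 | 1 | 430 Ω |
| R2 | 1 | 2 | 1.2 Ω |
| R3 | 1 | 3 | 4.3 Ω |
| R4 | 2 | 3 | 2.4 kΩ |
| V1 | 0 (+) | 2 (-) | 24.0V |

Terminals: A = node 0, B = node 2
Nodal analysis, taking node 2 as the 0 V reference.
Source V1 fixes V_0 = 24 V.
KCL at each unknown node (sum of currents leaving = 0; resistances in Ω):
  Node 1: (V_1 - 24)/430 + (V_1 - 0)/1.2 + (V_1 - V_3)/4.3 = 0
  Node 3: (V_3 - V_1)/4.3 + (V_3 - 0)/2400 = 0
Collecting terms (coefficients in siemens):
  1.068·V_1 - 0.2326·V_3 = 0.05581
  0.233·V_3 - 0.2326·V_1 = 0
Determinant D = (1.068)(0.233) - (-0.2326)(-0.2326) = 0.1948
V_1 = [(0.05581)(0.233) - (-0.2326)(0)]/D = 0.06676 V
V_3 = [(1.068)(0) - (0.05581)(-0.2326)]/D = 0.06664 V
The requested potential is V_3 = 0.06664 V.

Final answer: V_3 = 0.06664 V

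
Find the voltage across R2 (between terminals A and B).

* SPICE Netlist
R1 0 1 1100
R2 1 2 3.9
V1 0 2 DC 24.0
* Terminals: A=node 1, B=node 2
R1 and R2 are in series across V1 (node 0 → node 1 → node 2), and the output A–B is taken across R2, so this is a voltage divider.
Series current: I = V1/(R1 + R2) = 24/(1100 + 3.9) = 24/1104 = 0.02174 A
V_R2 = I × R2 = V1 × R2/(R1 + R2) = 24 × 3.9/1104 = 0.08479 V

Final answer: 0.08479 V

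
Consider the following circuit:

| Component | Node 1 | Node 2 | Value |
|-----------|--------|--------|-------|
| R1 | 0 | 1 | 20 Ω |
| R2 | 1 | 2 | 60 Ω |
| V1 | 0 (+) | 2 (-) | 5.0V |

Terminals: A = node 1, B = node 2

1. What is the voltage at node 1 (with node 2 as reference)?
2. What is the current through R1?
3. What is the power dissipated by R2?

Nodal analysis, taking node 2 as the 0 V reference.
Source V1 fixes V_0 = 5 V.
KCL at each unknown node (sum of currents leaving = 0; resistances in Ω):
  Node 1: (V_1 - 5)/20 + (V_1 - 0)/60 = 0
Collecting terms: 0.06667 × V_1 = 0.25  =>  V_1 = 3.75 V
Part 1:
  Read off the nodal solution: V_1 = 3.75 V
Part 2:
  I_R1 = (V_0 - V_1)/R1 = (5 - 3.75)/20 = 0.0625 A
  Magnitude: I_R1 = 0.0625 A
Part 3:
  I_R2 = (V_1 - V_2)/R2 = (3.75 - 0)/60 = 0.0625 A
  P_R2 = I_R2² × R2 = (0.0625)² × 60 = 0.2344 W

Final answers:
1. V_1 = 3.75 V
2. I_R1 = 0.0625 A
3. P_R2 = 0.2344 W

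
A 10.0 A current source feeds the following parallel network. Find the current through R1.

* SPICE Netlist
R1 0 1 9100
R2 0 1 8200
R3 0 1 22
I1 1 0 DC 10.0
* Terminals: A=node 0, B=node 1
All resistors sit directly between nodes 0 and 1, so they are in parallel and share one voltage V; the full source current 10 A splits among them.
1/R_par = 1/9100 + 1/8200 + 1/22 = 0.04569 S  =>  R_par = 21.89 Ω
V = I × R_par = 10 × 21.89 = 218.9 V
I_R1 = V/R1 = 218.9/9100 = 0.02405 A

Final answer: 0.02405 A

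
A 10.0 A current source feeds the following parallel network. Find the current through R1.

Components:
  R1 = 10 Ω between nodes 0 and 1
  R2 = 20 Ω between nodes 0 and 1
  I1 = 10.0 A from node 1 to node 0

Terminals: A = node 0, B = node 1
All resistors sit directly between nodes 0 and 1, so they are in parallel and share one voltage V; the full source current 10 A splits among them.
1/R_par = 1/10 + 1/20 = 0.15 S  =>  R_par = 6.667 Ω
V = I × R_par = 10 × 6.667 = 66.67 V
I_R1 = V/R1 = 66.67/10 = 6.667 A

Final answer: 6.667 A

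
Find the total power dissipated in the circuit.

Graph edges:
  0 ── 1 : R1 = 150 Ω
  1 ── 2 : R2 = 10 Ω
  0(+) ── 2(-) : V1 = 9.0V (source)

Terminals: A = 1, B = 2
Nodal analysis, taking node 2 as the 0 V reference.
Source V1 fixes V_0 = 9 V.
KCL at each unknown node (sum of currents leaving = 0; resistances in Ω):
  Node 1: (V_1 - 9)/150 + (V_1 - 0)/10 = 0
Collecting terms: 0.1067 × V_1 = 0.06  =>  V_1 = 0.5625 V
Power in each resistor, P = (ΔV)²/R:
  P_R1 = (9 - 0.5625)²/150 = 0.4746 W
  P_R2 = (0.5625 - 0)²/10 = 0.03164 W
P_total = P_R1 + P_R2 = 0.5062 W

Final answer: 0.5062 W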